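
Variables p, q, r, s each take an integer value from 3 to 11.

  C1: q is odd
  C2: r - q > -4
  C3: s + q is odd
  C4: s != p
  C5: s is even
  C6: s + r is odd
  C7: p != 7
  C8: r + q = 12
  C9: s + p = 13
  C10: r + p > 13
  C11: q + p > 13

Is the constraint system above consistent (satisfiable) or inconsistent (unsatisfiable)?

Setting (p, q, r, s) = (9, 7, 5, 4) satisfies everything: constraint 2: r - q = -2; constraint 8: r + q = 12, and the others follow.

Satisfiable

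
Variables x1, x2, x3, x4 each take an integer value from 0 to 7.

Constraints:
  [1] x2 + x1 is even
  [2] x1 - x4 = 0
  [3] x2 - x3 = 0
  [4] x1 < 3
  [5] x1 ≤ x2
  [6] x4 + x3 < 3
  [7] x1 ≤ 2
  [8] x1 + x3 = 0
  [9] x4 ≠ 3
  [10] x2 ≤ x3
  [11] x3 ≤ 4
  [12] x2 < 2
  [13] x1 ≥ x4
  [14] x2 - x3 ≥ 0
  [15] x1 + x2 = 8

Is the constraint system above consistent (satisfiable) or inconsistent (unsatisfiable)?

Unsatisfiable

From constraint 7: x1 ≤ 2. From constraints 10 and 11: x2 ≤ x3 ≤ 4. Hence x1 + x2 ≤ 6. But constraint 15 requires x1 + x2 = 8, and 8 > 6. Contradiction.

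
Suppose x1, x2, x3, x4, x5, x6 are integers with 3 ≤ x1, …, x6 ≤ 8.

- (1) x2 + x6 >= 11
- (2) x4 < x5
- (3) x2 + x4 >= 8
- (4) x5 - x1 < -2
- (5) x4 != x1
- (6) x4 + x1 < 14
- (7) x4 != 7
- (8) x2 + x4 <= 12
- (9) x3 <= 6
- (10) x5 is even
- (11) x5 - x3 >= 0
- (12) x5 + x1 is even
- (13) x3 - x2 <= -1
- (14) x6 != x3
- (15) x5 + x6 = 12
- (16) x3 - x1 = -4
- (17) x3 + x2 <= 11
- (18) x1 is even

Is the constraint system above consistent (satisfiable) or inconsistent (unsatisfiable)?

Satisfiable

Take x1 = 8, x2 = 6, x3 = 4, x4 = 3, x5 = 4, x6 = 8. Then constraint 1: x2 + x6 = 14; constraint 3: x2 + x4 = 9, and every other listed constraint is also met.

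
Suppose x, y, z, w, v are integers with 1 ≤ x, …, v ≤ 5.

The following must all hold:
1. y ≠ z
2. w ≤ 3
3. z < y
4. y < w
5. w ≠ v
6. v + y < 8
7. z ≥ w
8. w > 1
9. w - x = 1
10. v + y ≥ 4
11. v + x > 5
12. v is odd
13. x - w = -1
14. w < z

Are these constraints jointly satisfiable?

Constraints 3, 4, and 14 give z < y, y < w, w < z. Chaining: z < y < w < z, which forces z < z — impossible.

Unsatisfiable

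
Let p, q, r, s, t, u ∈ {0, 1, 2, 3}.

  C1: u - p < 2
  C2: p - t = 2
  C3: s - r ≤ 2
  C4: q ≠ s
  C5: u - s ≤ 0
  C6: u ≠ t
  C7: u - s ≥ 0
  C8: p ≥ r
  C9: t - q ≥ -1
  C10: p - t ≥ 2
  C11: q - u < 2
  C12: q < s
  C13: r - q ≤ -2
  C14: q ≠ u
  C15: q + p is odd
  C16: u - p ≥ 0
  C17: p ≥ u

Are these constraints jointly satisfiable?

Constraints 3, 5, 9, 10, 13, and 16 give p − t ≥ 2, t − q ≥ -1, q − r ≥ 2, r − s ≥ -2, s − u ≥ 0, u − p ≥ 0.
Adding all 6 inequalities: the left sides telescope to 0, and the right sides sum to 2 + (-1) + 2 + (-2) + 0 + 0 = 1. So 0 ≥ 1, which is false.

Unsatisfiable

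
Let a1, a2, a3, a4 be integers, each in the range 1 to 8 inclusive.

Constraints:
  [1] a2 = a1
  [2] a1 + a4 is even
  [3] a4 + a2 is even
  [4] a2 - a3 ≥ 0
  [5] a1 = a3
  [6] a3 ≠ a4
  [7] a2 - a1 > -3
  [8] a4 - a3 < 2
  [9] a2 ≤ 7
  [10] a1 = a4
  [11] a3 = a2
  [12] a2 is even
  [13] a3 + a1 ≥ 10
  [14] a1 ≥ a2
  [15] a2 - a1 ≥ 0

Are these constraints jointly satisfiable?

Unsatisfiable

From constraints 1, 10, and 11, a3 = a2 = a1 = a4, so a3 = a4. But constraint 6 says a3 ≠ a4. Contradiction.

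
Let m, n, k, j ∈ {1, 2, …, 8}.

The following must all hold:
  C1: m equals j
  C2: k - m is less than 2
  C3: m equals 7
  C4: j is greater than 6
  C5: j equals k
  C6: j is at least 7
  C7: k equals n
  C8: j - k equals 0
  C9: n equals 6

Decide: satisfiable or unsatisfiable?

Unsatisfiable

Constraint 3 fixes m = 7 and constraint 9 fixes n = 6. Constraints 1, 5, and 7 give m = j = k = n, so m = n. But 7 ≠ 6 — contradiction.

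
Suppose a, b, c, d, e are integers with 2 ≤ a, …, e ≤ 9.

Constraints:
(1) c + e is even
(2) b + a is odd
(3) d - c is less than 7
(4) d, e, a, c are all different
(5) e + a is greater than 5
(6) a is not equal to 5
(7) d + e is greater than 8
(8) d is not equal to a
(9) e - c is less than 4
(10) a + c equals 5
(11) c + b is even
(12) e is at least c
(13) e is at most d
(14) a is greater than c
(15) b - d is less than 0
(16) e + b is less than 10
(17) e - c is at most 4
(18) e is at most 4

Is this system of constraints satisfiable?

Take a = 3, b = 4, c = 2, d = 6, e = 4. Then constraint 3: d - c = 4; constraint 5: e + a = 7, and every other listed constraint is also met.

Satisfiable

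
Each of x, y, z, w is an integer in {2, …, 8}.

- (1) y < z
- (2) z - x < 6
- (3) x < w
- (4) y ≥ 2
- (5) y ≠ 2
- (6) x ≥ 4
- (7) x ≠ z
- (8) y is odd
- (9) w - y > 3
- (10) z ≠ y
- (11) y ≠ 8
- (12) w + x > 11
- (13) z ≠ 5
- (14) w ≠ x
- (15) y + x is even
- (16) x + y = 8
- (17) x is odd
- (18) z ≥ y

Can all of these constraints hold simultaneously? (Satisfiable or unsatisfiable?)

The assignment x = 5, y = 3, z = 8, w = 7 works:
  constraint 2 holds since z - x = 3.
  constraint 9 holds since w - y = 4.
The rest check out directly.

Satisfiable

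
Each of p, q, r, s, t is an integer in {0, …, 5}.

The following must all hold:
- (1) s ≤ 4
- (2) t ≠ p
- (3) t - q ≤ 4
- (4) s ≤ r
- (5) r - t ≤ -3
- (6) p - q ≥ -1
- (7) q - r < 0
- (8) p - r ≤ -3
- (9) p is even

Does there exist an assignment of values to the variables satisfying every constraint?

Constraints 3, 5, 6, and 8 give p − q ≥ -1, q − t ≥ -4, t − r ≥ 3, r − p ≥ 3.
Adding all 4 inequalities: the left sides telescope to 0, and the right sides sum to (-1) + (-4) + 3 + 3 = 1. So 0 ≥ 1, which is false.

Unsatisfiable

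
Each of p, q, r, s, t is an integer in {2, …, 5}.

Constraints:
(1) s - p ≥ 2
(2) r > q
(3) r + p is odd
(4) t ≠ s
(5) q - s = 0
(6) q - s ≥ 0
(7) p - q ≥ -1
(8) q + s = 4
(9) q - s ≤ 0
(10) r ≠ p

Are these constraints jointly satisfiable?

Unsatisfiable

Constraints 1, 6, and 7 give p − q ≥ -1, q − s ≥ 0, s − p ≥ 2.
Adding all 3 inequalities: the left sides telescope to 0, and the right sides sum to (-1) + 0 + 2 = 1. So 0 ≥ 1, which is false.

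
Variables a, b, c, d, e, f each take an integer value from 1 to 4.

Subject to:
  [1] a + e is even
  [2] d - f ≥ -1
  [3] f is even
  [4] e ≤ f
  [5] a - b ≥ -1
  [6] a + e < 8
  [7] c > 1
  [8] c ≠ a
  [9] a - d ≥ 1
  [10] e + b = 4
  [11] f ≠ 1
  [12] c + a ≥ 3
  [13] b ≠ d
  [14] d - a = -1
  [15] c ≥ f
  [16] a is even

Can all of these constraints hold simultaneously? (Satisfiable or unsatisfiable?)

Satisfiable

Setting (a, b, c, d, e, f) = (4, 2, 2, 3, 2, 2) satisfies everything: constraint 2: d - f = 1; constraint 5: a - b = 2, and the others follow.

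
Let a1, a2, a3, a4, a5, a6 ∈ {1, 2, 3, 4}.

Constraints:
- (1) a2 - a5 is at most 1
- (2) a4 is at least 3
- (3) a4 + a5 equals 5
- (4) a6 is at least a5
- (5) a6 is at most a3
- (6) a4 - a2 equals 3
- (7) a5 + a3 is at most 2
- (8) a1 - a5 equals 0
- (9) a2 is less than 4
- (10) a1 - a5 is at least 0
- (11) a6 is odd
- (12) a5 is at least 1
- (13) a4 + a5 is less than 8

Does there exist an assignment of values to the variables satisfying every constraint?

The assignment a1 = 1, a2 = 1, a3 = 1, a4 = 4, a5 = 1, a6 = 1 works:
  constraint 1 holds since a2 - a5 = 0.
  constraint 3 holds since a4 + a5 = 5.
  constraint 6 holds since a4 - a2 = 3.
The rest check out directly.

Satisfiable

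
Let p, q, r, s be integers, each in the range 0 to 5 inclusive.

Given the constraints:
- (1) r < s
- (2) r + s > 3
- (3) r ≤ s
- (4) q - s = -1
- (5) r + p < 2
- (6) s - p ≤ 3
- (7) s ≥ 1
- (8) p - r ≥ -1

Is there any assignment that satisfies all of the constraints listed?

Satisfiable

Take p = 0, q = 2, r = 1, s = 3. Then constraint 2: r + s = 4; constraint 4: q - s = -1, and every other listed constraint is also met.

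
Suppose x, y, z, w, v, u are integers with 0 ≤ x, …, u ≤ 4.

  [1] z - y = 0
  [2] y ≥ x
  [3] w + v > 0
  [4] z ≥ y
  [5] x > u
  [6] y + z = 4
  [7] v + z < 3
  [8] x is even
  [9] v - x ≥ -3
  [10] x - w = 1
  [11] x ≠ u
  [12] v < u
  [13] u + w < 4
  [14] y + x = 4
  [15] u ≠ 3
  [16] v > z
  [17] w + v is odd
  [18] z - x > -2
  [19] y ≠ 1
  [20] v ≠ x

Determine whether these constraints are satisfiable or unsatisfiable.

Unsatisfiable

Constraints 2, 4, 5, 12, and 16 give y ≤ z, z < v, v < u, u < x, x ≤ y. Chaining: y ≤ z < v < u < x ≤ y, which forces y < y — impossible.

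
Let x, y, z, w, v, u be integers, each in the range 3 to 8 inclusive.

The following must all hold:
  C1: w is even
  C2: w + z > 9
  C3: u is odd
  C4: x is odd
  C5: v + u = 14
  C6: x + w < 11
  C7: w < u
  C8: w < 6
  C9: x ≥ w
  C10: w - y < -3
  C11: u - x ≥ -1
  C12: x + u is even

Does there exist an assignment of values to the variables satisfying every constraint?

Try x = 5, y = 8, z = 7, w = 4, v = 7, u = 7.
Check constraint 2: w + z = 11; constraint 5: v + u = 14. The remaining constraints are straightforward to verify.

Satisfiable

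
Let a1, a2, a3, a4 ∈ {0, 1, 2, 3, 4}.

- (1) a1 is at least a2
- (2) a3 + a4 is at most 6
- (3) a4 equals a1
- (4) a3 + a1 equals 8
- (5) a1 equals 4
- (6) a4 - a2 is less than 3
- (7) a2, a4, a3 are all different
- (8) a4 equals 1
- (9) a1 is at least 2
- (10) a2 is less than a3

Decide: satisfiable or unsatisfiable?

Unsatisfiable

Constraint 8 fixes a4 = 1 and constraint 5 fixes a1 = 4, but constraint 3 requires a4 = a1. Since 1 ≠ 4, contradiction.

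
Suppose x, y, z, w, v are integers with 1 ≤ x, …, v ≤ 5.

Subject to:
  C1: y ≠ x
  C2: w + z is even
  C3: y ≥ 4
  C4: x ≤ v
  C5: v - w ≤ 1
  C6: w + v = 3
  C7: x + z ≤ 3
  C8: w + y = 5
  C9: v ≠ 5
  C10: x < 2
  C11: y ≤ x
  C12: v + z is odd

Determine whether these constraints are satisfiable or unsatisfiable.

From constraints 3 and 11: x ≥ y and y ≥ 4, so x ≥ 4. From constraint 10: x ≤ 1. But 1 < 4, so no value of x works.

Unsatisfiable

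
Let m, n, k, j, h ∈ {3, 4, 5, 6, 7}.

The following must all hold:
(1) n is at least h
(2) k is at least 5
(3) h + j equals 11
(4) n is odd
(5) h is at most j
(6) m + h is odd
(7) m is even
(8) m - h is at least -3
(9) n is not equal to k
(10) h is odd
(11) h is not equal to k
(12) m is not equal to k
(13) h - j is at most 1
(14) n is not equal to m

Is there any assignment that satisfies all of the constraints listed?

Try m = 4, n = 7, k = 6, j = 6, h = 5.
Check constraint 3: h + j = 11; constraint 8: m - h = -1. The remaining constraints are straightforward to verify.

Satisfiable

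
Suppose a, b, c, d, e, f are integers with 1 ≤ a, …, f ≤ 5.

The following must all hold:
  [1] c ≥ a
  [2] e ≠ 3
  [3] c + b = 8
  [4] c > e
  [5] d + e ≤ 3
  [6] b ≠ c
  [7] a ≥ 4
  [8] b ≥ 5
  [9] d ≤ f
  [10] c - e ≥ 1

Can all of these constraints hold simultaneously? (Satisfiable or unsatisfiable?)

From constraints 1 and 7: c ≥ a ≥ 4. From constraint 8: b ≥ 5. Hence c + b ≥ 9. But constraint 3 requires c + b = 8, and 8 < 9. Contradiction.

Unsatisfiable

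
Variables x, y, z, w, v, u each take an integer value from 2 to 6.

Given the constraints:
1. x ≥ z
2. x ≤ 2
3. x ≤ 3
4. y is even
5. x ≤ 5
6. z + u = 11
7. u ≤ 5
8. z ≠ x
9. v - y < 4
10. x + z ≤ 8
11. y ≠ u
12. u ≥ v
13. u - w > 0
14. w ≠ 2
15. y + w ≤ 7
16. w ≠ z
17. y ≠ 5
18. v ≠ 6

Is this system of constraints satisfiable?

From constraints 1 and 5: z ≤ x ≤ 5. From constraint 7: u ≤ 5. Hence z + u ≤ 10. But constraint 6 requires z + u = 11, and 11 > 10. Contradiction.

Unsatisfiable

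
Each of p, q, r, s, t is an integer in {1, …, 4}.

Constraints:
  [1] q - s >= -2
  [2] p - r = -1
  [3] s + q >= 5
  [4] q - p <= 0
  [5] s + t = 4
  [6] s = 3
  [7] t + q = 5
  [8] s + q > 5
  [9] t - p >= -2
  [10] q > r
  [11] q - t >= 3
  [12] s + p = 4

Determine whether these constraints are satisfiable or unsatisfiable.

Constraints 4, 9, and 11 give t − p ≥ -2, p − q ≥ 0, q − t ≥ 3.
Adding all 3 inequalities: the left sides telescope to 0, and the right sides sum to (-2) + 0 + 3 = 1. So 0 ≥ 1, which is false.

Unsatisfiable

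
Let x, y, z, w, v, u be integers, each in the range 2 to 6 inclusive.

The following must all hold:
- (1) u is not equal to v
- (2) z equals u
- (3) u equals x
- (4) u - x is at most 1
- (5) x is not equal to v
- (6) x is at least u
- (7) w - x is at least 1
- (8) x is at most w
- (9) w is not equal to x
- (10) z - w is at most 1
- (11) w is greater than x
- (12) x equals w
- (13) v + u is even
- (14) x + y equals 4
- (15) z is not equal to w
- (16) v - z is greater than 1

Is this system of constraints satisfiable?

From constraints 2, 3, and 12, z = u = x = w, so z = w. But constraint 15 says z ≠ w. Contradiction.

Unsatisfiable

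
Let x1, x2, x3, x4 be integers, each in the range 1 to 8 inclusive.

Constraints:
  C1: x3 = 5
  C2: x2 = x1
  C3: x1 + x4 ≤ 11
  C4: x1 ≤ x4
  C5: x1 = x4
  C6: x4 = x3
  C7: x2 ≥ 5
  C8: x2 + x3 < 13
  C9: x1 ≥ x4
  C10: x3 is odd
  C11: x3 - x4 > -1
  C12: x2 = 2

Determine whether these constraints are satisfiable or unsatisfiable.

Unsatisfiable

Constraint 12 fixes x2 = 2 and constraint 1 fixes x3 = 5. Constraints 2, 5, and 6 give x2 = x1 = x4 = x3, so x2 = x3. But 2 ≠ 5 — contradiction.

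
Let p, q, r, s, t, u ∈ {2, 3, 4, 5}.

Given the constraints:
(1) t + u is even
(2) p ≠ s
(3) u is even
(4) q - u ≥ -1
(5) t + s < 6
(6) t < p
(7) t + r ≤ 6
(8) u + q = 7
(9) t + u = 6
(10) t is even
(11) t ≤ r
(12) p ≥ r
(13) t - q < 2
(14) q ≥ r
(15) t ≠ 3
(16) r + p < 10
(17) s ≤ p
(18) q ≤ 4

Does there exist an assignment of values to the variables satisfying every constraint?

Take p = 4, q = 3, r = 3, s = 3, t = 2, u = 4. Then constraint 4: q - u = -1; constraint 5: t + s = 5, and every other listed constraint is also met.

Satisfiable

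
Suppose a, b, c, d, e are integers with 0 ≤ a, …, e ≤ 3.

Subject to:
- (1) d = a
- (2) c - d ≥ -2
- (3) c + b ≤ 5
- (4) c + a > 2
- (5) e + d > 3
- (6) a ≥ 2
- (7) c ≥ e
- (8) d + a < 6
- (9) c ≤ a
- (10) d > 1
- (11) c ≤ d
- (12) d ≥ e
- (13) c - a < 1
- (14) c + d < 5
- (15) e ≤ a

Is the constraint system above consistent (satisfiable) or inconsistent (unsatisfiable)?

Setting (a, b, c, d, e) = (2, 2, 2, 2, 2) satisfies everything: constraint 2: c - d = 0; constraint 3: c + b = 4, and the others follow.

Satisfiable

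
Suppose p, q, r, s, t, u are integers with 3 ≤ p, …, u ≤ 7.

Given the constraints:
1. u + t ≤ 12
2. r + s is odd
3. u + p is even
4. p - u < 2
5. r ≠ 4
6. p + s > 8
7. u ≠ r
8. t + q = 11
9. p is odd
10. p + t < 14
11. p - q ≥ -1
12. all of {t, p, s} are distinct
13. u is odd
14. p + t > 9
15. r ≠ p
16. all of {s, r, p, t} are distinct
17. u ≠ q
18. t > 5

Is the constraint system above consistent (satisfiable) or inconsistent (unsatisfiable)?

Take p = 5, q = 4, r = 3, s = 6, t = 7, u = 5. Then constraint 1: u + t = 12; constraint 4: p - u = 0; constraint 6: p + s = 11, and every other listed constraint is also met.

Satisfiable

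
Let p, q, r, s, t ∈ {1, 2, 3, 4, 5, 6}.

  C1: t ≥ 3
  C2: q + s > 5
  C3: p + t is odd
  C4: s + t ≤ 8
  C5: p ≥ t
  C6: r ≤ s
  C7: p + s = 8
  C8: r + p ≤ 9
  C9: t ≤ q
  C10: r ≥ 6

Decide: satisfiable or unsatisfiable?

From constraints 1 and 5: p ≥ t ≥ 3. From constraints 6 and 10: s ≥ r ≥ 6. Hence p + s ≥ 9. But constraint 7 requires p + s = 8, and 8 < 9. Contradiction.

Unsatisfiable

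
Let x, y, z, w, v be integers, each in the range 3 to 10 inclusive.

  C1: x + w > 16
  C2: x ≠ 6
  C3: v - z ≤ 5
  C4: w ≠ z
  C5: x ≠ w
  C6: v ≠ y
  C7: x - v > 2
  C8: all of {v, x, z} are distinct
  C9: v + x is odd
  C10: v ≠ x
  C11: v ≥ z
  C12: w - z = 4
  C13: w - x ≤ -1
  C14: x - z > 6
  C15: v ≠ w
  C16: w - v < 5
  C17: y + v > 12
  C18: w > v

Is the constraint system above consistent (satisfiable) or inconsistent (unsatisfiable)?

Try x = 10, y = 10, z = 3, w = 7, v = 5.
Check constraint 1: x + w = 17; constraint 3: v - z = 2; constraint 7: x - v = 5. The remaining constraints are straightforward to verify.

Satisfiable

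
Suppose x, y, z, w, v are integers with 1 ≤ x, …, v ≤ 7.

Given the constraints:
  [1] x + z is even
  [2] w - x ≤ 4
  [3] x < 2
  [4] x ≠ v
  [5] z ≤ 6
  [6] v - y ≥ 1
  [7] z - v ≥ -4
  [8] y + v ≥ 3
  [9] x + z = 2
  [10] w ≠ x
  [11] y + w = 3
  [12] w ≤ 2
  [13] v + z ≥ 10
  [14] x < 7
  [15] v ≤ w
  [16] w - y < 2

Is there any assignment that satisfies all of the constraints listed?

From constraints 12 and 15: v ≤ w ≤ 2. From constraint 5: z ≤ 6. Hence v + z ≤ 8. But constraint 13 requires v + z ≥ 10, and 10 > 8. Contradiction.

Unsatisfiable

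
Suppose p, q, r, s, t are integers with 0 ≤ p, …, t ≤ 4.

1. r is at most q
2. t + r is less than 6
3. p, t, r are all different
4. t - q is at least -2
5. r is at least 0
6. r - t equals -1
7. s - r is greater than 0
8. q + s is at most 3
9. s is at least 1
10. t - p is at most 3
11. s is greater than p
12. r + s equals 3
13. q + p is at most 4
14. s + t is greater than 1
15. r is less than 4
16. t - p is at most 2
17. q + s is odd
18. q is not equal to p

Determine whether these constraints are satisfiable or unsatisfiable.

One satisfying assignment is p = 0, q = 1, r = 1, s = 2, t = 2.
For the less obvious constraints — constraint 2: t + r = 3; constraint 4: t - q = 1 — and the others hold by inspection.

Satisfiable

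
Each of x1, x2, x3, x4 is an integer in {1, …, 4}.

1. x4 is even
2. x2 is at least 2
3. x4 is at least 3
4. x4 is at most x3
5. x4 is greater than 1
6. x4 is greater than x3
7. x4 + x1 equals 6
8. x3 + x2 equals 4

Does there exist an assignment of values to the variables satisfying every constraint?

Unsatisfiable

From constraints 3 and 4: x3 ≥ x4 ≥ 3. From constraint 2: x2 ≥ 2. Hence x3 + x2 ≥ 5. But constraint 8 requires x3 + x2 = 4, and 4 < 5. Contradiction.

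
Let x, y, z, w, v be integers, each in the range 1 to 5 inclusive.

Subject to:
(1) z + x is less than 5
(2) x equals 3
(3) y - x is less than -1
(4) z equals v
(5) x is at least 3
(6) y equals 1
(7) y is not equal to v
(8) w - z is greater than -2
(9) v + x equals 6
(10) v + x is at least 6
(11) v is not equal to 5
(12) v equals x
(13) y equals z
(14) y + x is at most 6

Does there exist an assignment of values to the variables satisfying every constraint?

Constraint 6 fixes y = 1 and constraint 2 fixes x = 3. Constraints 4, 12, and 13 give y = z = v = x, so y = x. But 1 ≠ 3 — contradiction.

Unsatisfiable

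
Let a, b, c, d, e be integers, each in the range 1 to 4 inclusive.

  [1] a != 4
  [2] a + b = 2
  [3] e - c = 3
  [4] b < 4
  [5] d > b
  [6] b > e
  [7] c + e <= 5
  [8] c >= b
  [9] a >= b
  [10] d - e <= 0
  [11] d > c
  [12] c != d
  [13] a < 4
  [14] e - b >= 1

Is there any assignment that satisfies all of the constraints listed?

Unsatisfiable

Constraints 6, 8, 10, and 11 give b ≤ c, c < d, d ≤ e, e < b. Chaining: b ≤ c < d ≤ e < b, which forces b < b — impossible.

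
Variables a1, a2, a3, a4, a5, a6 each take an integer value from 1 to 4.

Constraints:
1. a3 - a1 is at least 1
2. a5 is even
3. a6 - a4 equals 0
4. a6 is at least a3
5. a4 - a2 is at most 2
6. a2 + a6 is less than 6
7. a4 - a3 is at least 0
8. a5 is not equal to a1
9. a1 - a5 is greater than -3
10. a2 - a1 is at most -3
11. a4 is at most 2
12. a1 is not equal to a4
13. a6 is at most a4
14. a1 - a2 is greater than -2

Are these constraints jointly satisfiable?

Unsatisfiable

Constraints 1, 5, 7, and 10 give a2 − a4 ≥ -2, a4 − a3 ≥ 0, a3 − a1 ≥ 1, a1 − a2 ≥ 3.
Adding all 4 inequalities: the left sides telescope to 0, and the right sides sum to (-2) + 0 + 1 + 3 = 2. So 0 ≥ 2, which is false.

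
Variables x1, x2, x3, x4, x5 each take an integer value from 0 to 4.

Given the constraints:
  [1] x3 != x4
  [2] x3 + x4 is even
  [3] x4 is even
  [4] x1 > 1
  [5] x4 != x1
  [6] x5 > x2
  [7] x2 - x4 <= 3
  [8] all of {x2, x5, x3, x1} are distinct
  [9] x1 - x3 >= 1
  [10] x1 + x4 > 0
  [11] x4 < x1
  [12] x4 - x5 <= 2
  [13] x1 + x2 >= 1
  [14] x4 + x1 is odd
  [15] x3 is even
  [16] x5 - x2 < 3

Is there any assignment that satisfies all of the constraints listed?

Satisfiable

Take x1 = 3, x2 = 0, x3 = 2, x4 = 0, x5 = 1. Then constraint 7: x2 - x4 = 0; constraint 9: x1 - x3 = 1, and every other listed constraint is also met.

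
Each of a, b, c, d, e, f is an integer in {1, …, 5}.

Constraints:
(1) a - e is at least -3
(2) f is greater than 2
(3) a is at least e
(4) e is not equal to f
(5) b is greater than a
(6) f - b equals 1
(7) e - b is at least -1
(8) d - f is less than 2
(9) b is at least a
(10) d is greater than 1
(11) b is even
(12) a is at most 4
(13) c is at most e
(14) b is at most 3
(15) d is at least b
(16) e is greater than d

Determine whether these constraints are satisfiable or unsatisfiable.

Constraints 3, 5, 15, and 16 give a < b, b ≤ d, d < e, e ≤ a. Chaining: a < b ≤ d < e ≤ a, which forces a < a — impossible.

Unsatisfiable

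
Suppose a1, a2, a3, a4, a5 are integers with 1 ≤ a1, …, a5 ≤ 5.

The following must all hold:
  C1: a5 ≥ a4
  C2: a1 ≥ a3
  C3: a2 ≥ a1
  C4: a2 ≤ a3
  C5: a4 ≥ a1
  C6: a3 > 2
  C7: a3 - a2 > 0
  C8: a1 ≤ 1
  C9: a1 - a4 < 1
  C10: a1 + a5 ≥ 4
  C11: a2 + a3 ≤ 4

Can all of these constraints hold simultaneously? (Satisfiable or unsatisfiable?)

From constraint 6: a3 ≥ 3. From constraints 2 and 8: a3 ≤ a1 and a1 ≤ 1, so a3 ≤ 1. But 1 < 3, so no value of a3 works.

Unsatisfiable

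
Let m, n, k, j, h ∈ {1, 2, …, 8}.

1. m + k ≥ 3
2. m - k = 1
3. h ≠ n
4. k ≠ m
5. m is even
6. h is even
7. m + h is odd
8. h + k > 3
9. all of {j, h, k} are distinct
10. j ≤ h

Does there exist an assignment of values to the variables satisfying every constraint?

Constraint 5 makes m even and constraint 6 makes h even, so m + h must be even. Constraint 7 says m + h is odd — contradiction.

Unsatisfiable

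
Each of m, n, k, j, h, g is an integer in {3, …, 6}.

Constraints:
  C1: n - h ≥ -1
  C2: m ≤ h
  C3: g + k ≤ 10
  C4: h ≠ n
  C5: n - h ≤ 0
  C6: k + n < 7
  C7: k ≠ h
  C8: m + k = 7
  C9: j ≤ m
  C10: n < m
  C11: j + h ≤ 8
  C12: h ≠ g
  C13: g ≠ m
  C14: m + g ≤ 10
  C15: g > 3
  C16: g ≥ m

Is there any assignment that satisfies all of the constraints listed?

Try m = 4, n = 3, k = 3, j = 3, h = 4, g = 6.
Check constraint 1: n - h = -1; constraint 3: g + k = 9. The remaining constraints are straightforward to verify.

Satisfiable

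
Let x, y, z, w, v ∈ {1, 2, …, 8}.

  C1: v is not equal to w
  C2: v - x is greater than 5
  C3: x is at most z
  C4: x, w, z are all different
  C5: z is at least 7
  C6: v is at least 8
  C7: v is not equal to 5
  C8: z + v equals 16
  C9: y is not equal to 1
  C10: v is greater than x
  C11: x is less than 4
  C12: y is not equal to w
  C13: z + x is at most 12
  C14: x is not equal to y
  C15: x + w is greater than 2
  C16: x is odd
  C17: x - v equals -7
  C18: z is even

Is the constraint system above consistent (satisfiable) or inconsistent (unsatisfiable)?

One satisfying assignment is x = 1, y = 8, z = 8, w = 2, v = 8.
For the less obvious constraints — constraint 2: v - x = 7; constraint 8: z + v = 16 — and the others hold by inspection.

Satisfiable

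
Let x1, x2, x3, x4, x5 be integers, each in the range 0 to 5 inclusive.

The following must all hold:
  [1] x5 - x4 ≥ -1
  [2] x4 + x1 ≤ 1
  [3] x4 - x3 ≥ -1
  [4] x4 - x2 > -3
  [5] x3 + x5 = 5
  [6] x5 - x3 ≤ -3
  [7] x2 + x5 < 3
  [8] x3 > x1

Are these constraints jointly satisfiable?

Unsatisfiable

Constraints 1, 3, and 6 give x3 − x5 ≥ 3, x5 − x4 ≥ -1, x4 − x3 ≥ -1.
Adding all 3 inequalities: the left sides telescope to 0, and the right sides sum to 3 + (-1) + (-1) = 1. So 0 ≥ 1, which is false.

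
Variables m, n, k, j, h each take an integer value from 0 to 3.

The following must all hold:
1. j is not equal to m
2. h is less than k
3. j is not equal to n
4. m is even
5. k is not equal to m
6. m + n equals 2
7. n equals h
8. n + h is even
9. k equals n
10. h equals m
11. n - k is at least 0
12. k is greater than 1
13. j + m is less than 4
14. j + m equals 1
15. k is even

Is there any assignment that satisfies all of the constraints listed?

From constraints 7, 9, and 10, k = n = h = m, so k = m. But constraint 5 says k ≠ m. Contradiction.

Unsatisfiable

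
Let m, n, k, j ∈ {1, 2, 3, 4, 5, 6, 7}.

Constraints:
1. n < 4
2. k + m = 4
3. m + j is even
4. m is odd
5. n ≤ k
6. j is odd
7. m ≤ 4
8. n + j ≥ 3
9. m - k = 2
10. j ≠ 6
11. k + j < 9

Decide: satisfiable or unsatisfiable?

Satisfiable

The assignment m = 3, n = 1, k = 1, j = 5 works:
  constraint 2 holds since k + m = 4.
  constraint 8 holds since n + j = 6.
  constraint 9 holds since m - k = 2.
The rest check out directly.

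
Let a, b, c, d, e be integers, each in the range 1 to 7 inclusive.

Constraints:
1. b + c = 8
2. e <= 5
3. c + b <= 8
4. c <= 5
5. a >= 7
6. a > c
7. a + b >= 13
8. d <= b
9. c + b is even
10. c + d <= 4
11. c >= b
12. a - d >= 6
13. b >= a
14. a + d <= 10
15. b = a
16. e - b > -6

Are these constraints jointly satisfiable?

Unsatisfiable

From constraints 5 and 13: b ≥ a and a ≥ 7, so b ≥ 7. From constraints 4 and 11: b ≤ c and c ≤ 5, so b ≤ 5. But 5 < 7, so no value of b works.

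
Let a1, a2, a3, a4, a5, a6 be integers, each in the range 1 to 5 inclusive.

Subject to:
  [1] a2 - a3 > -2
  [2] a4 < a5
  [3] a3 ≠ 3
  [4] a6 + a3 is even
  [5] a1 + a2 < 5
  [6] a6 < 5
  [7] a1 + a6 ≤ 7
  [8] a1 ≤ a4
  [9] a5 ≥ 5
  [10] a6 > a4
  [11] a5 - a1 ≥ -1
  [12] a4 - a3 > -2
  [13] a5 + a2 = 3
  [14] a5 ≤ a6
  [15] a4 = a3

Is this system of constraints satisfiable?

Unsatisfiable

From constraints 9 and 14: a6 ≥ a5 and a5 ≥ 5, so a6 ≥ 5. From constraint 6: a6 ≤ 4. But 4 < 5, so no value of a6 works.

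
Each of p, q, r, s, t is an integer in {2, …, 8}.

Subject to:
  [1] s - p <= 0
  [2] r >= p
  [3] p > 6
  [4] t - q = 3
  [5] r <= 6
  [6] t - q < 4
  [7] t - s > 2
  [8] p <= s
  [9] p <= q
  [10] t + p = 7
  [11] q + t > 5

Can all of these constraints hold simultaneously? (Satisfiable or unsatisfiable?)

Unsatisfiable

From constraint 3: p ≥ 7. From constraints 2 and 5: p ≤ r and r ≤ 6, so p ≤ 6. But 6 < 7, so no value of p works.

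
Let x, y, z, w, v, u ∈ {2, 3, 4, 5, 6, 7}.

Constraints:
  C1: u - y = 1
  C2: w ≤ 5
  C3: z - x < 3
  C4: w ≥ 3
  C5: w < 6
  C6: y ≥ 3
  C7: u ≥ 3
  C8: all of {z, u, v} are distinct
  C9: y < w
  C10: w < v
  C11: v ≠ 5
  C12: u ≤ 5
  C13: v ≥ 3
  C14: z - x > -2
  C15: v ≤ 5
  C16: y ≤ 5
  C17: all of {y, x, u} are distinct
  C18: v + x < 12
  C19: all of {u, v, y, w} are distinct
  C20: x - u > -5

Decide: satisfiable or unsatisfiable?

Constraints 2, 4, 6, 7, 12, 13, 15, and 16 confine each of u, v, y, w to the 3 values {3, …, 5}.
Constraint 19 requires all 4 of them to be distinct, but only 3 values are available — impossible by the pigeonhole principle.

Unsatisfiable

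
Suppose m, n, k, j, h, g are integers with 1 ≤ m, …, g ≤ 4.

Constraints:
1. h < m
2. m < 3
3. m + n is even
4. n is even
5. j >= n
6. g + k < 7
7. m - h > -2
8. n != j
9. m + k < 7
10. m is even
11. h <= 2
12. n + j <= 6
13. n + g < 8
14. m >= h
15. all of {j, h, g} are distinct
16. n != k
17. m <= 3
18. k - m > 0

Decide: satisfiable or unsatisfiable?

Satisfiable

Try m = 2, n = 2, k = 3, j = 4, h = 1, g = 3.
Check constraint 6: g + k = 6; constraint 7: m - h = 1. The remaining constraints are straightforward to verify.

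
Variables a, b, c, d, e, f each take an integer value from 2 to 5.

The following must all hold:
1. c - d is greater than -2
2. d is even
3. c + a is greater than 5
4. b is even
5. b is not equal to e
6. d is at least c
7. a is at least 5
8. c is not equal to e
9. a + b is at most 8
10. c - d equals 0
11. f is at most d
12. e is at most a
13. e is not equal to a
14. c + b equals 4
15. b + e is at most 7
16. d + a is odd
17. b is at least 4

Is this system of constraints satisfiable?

From constraint 7: a ≥ 5. From constraint 17: b ≥ 4. Hence a + b ≥ 9. But constraint 9 requires a + b ≤ 8, and 8 < 9. Contradiction.

Unsatisfiable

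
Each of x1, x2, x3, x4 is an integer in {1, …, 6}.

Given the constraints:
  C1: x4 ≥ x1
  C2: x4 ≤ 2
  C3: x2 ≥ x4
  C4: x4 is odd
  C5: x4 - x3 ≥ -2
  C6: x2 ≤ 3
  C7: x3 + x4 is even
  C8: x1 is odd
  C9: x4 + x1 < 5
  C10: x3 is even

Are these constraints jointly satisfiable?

Constraint 10 makes x3 even and constraint 4 makes x4 odd, so x3 + x4 must be odd. Constraint 7 says x3 + x4 is even — contradiction.

Unsatisfiable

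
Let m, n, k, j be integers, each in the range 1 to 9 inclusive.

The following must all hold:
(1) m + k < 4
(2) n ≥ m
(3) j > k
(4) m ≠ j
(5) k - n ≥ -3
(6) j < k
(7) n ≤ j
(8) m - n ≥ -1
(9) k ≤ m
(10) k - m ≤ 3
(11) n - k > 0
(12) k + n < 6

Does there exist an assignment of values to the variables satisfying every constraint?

Constraints 6, 7, and 11 give j < k, k < n, n ≤ j. Chaining: j < k < n ≤ j, which forces j < j — impossible.

Unsatisfiable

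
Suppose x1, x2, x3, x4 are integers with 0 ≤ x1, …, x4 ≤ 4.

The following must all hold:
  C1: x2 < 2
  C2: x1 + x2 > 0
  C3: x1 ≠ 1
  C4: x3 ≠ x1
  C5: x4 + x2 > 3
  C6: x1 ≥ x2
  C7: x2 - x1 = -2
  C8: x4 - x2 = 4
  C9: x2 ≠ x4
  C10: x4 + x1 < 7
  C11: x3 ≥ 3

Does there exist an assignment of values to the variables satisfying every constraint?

Satisfiable

Try x1 = 2, x2 = 0, x3 = 3, x4 = 4.
Check constraint 2: x1 + x2 = 2; constraint 5: x4 + x2 = 4. The remaining constraints are straightforward to verify.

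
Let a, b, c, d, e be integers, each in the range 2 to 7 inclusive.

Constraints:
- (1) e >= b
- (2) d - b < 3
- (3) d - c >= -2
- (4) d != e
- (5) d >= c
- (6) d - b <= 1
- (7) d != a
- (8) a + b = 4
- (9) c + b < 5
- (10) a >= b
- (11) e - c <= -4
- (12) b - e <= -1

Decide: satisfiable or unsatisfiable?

Unsatisfiable

Constraints 3, 6, 11, and 12 give c − e ≥ 4, e − b ≥ 1, b − d ≥ -1, d − c ≥ -2.
Adding all 4 inequalities: the left sides telescope to 0, and the right sides sum to 4 + 1 + (-1) + (-2) = 2. So 0 ≥ 2, which is false.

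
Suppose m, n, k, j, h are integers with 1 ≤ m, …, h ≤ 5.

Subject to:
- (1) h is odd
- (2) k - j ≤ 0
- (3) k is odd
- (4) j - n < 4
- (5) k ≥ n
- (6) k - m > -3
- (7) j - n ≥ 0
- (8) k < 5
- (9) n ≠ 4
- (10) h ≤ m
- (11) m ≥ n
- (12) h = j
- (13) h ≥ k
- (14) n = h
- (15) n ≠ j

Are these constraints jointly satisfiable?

From constraints 12 and 14, n = h = j, so n = j. But constraint 15 says n ≠ j. Contradiction.

Unsatisfiable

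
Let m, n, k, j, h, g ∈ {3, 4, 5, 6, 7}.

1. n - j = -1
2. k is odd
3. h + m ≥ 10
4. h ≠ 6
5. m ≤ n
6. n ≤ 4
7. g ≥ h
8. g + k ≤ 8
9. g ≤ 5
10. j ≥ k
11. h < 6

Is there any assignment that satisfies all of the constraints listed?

Unsatisfiable

From constraints 7 and 9: h ≤ g ≤ 5. From constraints 5 and 6: m ≤ n ≤ 4. Hence h + m ≤ 9. But constraint 3 requires h + m ≥ 10, and 10 > 9. Contradiction.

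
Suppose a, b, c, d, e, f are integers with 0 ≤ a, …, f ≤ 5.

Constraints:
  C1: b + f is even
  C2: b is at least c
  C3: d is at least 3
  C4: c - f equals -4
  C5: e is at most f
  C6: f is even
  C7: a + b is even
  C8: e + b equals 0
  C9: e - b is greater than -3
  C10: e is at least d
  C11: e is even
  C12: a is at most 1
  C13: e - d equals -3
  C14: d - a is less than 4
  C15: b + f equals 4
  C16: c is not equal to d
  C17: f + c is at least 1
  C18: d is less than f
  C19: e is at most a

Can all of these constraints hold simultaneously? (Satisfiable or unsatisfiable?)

Unsatisfiable

From constraints 3 and 10: e ≥ d and d ≥ 3, so e ≥ 3. From constraints 12 and 19: e ≤ a and a ≤ 1, so e ≤ 1. But 1 < 3, so no value of e works.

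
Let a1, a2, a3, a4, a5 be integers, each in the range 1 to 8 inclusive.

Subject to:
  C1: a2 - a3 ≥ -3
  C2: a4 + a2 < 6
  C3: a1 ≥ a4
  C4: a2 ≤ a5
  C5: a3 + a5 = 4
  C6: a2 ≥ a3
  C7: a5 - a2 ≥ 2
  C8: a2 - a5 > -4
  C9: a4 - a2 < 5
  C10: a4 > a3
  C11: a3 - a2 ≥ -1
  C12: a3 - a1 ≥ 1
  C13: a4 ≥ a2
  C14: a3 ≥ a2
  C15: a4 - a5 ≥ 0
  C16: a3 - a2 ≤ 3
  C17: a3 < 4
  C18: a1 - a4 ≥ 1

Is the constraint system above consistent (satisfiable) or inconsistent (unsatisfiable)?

Unsatisfiable

Constraints 7, 12, 15, 16, and 18 give a1 − a4 ≥ 1, a4 − a5 ≥ 0, a5 − a2 ≥ 2, a2 − a3 ≥ -3, a3 − a1 ≥ 1.
Adding all 5 inequalities: the left sides telescope to 0, and the right sides sum to 1 + 0 + 2 + (-3) + 1 = 1. So 0 ≥ 1, which is false.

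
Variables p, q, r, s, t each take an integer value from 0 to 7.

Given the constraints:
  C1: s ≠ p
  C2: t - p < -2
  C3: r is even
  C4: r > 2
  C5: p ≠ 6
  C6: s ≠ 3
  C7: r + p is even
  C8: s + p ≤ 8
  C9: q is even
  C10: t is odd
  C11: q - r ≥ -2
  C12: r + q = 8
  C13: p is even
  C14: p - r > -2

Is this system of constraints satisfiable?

Satisfiable

Setting (p, q, r, s, t) = (4, 4, 4, 2, 1) satisfies everything: constraint 2: t - p = -3; constraint 8: s + p = 6; constraint 11: q - r = 0, and the others follow.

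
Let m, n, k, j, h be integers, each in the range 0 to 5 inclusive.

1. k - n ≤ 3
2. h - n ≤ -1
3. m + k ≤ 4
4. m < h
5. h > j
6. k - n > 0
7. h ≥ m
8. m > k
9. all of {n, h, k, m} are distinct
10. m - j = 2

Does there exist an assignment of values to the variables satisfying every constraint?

Unsatisfiable

Constraints 2, 4, 6, and 8 give m < h, h < n, n < k, k < m. Chaining: m < h < n < k < m, which forces m < m — impossible.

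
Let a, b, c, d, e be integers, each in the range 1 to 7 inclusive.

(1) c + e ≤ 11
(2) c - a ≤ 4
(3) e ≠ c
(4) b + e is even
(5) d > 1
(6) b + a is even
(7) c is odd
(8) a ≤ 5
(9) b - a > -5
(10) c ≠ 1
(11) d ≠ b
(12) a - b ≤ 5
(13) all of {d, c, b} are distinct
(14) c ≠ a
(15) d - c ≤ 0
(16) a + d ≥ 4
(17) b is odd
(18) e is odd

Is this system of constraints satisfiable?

Setting (a, b, c, d, e) = (3, 1, 7, 4, 3) satisfies everything: constraint 1: c + e = 10; constraint 2: c - a = 4, and the others follow.

Satisfiable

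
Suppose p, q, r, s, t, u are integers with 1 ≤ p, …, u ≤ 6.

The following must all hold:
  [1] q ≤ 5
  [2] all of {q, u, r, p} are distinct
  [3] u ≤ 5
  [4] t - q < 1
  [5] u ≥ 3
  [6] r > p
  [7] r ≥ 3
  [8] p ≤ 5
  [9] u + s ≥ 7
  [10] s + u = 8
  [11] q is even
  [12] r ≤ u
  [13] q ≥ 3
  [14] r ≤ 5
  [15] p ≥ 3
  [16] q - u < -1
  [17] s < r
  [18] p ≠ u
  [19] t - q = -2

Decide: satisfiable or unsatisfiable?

Constraints 1, 3, 5, 7, 8, 13, 14, and 15 confine each of q, u, r, p to the 3 values {3, …, 5}.
Constraint 2 requires all 4 of them to be distinct, but only 3 values are available — impossible by the pigeonhole principle.

Unsatisfiable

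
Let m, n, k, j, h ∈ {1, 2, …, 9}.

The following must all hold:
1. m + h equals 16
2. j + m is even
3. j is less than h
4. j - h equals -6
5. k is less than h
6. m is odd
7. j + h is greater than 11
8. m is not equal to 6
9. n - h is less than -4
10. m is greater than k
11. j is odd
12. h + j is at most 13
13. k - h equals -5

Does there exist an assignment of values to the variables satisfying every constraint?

Satisfiable

One satisfying assignment is m = 7, n = 4, k = 4, j = 3, h = 9.
For the less obvious constraints — constraint 1: m + h = 16; constraint 4: j - h = -6; constraint 7: j + h = 12 — and the others hold by inspection.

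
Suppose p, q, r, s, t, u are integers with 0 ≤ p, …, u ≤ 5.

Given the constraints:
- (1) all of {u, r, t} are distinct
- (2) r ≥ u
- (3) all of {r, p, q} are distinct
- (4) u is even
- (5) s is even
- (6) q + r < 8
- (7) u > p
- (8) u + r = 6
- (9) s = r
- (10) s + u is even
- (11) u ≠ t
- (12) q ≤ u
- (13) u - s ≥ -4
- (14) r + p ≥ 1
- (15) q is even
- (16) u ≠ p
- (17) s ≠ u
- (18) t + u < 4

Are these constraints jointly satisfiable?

Try p = 0, q = 2, r = 4, s = 4, t = 0, u = 2.
Check constraint 6: q + r = 6; constraint 8: u + r = 6. The remaining constraints are straightforward to verify.

Satisfiable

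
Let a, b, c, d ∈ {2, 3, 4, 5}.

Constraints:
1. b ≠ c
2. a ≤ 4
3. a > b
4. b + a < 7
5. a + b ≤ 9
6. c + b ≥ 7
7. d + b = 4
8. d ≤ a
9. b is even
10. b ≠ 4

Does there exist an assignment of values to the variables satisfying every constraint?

Try a = 4, b = 2, c = 5, d = 2.
Check constraint 4: b + a = 6; constraint 5: a + b = 6. The remaining constraints are straightforward to verify.

Satisfiable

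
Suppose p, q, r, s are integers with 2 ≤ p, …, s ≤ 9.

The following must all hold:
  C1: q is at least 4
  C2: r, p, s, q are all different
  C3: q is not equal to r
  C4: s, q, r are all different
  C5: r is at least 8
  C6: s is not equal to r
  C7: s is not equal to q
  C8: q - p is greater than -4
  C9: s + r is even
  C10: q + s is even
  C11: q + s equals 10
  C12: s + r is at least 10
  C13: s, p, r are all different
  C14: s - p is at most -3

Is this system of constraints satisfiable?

Satisfiable

The assignment p = 7, q = 6, r = 8, s = 4 works:
  constraint 8 holds since q - p = -1.
  constraint 11 holds since q + s = 10.
The rest check out directly.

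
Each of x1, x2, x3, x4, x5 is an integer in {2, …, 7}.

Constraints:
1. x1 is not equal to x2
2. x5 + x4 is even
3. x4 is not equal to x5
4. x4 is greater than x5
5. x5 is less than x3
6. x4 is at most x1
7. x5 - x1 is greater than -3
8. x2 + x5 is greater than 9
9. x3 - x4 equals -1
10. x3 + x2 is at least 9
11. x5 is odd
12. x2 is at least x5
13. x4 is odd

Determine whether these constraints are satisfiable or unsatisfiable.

Satisfiable

One satisfying assignment is x1 = 7, x2 = 5, x3 = 6, x4 = 7, x5 = 5.
For the less obvious constraints — constraint 7: x5 - x1 = -2; constraint 8: x2 + x5 = 10 — and the others hold by inspection.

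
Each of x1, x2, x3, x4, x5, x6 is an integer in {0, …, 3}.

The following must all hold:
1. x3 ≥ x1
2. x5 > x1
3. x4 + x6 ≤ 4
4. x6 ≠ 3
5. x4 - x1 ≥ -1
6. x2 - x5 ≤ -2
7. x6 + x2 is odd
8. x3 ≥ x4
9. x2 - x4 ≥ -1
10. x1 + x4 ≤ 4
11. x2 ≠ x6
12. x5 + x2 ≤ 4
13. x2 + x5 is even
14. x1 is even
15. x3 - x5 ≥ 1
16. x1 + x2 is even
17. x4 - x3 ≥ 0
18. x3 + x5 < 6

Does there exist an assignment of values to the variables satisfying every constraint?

Unsatisfiable

Constraints 6, 9, 15, and 17 give x5 − x2 ≥ 2, x2 − x4 ≥ -1, x4 − x3 ≥ 0, x3 − x5 ≥ 1.
Adding all 4 inequalities: the left sides telescope to 0, and the right sides sum to 2 + (-1) + 0 + 1 = 2. So 0 ≥ 2, which is false.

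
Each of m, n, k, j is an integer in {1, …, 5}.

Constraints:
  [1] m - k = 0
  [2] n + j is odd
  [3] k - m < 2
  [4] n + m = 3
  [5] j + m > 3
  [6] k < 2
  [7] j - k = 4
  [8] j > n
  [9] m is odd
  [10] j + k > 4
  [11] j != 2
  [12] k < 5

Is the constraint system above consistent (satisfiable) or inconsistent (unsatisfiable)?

One satisfying assignment is m = 1, n = 2, k = 1, j = 5.
For the less obvious constraints — constraint 1: m - k = 0; constraint 3: k - m = 0 — and the others hold by inspection.

Satisfiable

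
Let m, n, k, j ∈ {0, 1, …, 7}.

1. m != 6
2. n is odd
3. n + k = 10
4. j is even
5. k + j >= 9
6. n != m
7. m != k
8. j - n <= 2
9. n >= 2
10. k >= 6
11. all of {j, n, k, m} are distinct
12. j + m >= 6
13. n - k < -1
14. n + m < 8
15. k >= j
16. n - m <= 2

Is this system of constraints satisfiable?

Try m = 2, n = 3, k = 7, j = 4.
Check constraint 3: n + k = 10; constraint 5: k + j = 11. The remaining constraints are straightforward to verify.

Satisfiable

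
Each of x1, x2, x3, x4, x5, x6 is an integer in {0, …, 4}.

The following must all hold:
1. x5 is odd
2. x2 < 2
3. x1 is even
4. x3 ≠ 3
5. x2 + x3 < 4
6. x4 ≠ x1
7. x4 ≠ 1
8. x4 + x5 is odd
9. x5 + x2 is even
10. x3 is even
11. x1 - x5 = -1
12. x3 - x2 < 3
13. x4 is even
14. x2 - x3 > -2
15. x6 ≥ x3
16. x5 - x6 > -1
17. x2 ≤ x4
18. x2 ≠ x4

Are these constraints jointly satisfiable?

Satisfiable

The assignment x1 = 2, x2 = 1, x3 = 2, x4 = 4, x5 = 3, x6 = 2 works:
  constraint 5 holds since x2 + x3 = 3.
  constraint 11 holds since x1 - x5 = -1.
The rest check out directly.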